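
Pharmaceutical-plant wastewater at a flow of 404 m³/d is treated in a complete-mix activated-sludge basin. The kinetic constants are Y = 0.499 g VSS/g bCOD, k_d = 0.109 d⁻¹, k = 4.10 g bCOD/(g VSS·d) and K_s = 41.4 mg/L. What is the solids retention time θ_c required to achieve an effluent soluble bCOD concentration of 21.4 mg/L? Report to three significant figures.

Specific growth rate at S = 21.4 mg/L: μ = YkS/(K_s+S) = 0.499·4.10·21.4/(41.4+21.4) = 0.6972 d⁻¹.
Then 1/θ_c = μ − k_d = 0.6972 − 0.109 = 0.5882 d⁻¹, giving θ_c = 1.700 d.

θ_c ≈ 1.70 d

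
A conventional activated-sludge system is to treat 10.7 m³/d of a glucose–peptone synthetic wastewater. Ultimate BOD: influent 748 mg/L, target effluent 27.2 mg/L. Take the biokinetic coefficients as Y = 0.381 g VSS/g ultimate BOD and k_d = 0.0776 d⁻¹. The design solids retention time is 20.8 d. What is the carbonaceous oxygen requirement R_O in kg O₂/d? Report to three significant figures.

R_O ≈ 6.12 kg O₂/d

Observed yield with endogenous decay: Y_obs = Y / (1 + k_d·θ_c) = 0.381 / (1 + 0.0776 × 20.8) = 0.381 / 2.614 = 0.1457 g VSS/g ultimate BOD.
ΔS = 748 − 27.2 = 720.8 mg/L, so the substrate removal rate is 10.7 × 720.8/1000 = 7.713 kg ultimate BOD/d.
P_X = Y_obs·Q·(S₀ − S) = 0.1457 × 7.713 = 1.124 kg VSS/d.
R_O = Q·ΔS − 1.42 P_X = 7.713 − 1.596 = 6.116 kg O₂/d.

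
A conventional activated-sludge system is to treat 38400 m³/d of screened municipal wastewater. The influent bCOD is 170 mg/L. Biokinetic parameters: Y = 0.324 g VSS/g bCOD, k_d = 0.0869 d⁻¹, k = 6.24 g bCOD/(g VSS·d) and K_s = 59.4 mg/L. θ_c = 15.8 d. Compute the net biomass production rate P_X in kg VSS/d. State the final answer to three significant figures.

Effluent substrate depends only on kinetics and SRT: S = K_s(1 + k_d θ_c) / [θ_c(Yk − k_d) − 1] = 59.4 × (1 + 0.0869 × 15.8) / [15.8 × (0.324 × 6.24 − 0.0869) − 1] = 141.0 / 29.57 = 4.767 mg/L.
The observed yield is Y_obs = Y/(1 + k_d·θ_c) = 0.324 / (1 + 0.0869 × 15.8) = 0.324 / 2.373 = 0.1365 g VSS per g bCOD removed.
Substrate removed = Q·(S₀ − S) = 38400 m³/d × (170 − 4.77) g/m³ = 6.34×10^6 g/d = 6345 kg/d.
So the net sludge growth is P_X = 0.1365 × 6345 = 866.3 kg VSS/d.

P_X ≈ 866 kg VSS/d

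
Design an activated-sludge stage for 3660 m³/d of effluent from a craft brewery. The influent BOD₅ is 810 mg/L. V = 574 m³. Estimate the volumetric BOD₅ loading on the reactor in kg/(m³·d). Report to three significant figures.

L_v = Q S₀ / V = 3660 × 810 × 10⁻³ / 574.0 = 5.165 kg/(m³·d).

L_v ≈ 5.16 kg BOD₅/(m³·d)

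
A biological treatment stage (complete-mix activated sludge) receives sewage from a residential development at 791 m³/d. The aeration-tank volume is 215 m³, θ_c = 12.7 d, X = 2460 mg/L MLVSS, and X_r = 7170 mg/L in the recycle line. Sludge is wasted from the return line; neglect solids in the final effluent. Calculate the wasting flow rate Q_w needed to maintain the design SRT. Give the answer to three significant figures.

Q_w ≈ 5.81 m³/d

θ_c = V·X/(Q_w·X_r) when wasting from the recycle, so Q_w = V·X/(θ_c·X_r) = 215.0 × 2460 / (12.7 × 7170) = 5.808 m³/d.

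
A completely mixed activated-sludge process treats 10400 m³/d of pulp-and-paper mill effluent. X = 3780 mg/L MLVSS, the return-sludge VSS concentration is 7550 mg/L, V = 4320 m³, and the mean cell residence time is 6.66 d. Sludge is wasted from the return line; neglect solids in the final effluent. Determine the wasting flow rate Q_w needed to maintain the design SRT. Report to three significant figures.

Q_w ≈ 325 m³/d

θ_c = V·X/(Q_w·X_r) when wasting from the recycle, so Q_w = V·X/(θ_c·X_r) = 4320 × 3780 / (6.66 × 7550) = 324.8 m³/d.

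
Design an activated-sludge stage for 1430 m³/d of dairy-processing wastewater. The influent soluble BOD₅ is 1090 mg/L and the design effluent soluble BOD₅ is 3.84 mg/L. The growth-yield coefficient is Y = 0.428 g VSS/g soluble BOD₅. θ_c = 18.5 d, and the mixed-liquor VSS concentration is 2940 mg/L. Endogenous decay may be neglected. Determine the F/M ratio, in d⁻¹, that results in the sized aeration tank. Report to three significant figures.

F/M ≈ 0.127 d⁻¹

V·X = Y·Q·ΔS·θ_c gives V = 0.428 × 1430 × (1090 − 3.84) × 18.5 / 2940 = 4183 m³.
F/M = applied load / biomass = Q·S₀/(V·X) = 1430 × 1090 / (4183 × 2940) = 0.1267 d⁻¹.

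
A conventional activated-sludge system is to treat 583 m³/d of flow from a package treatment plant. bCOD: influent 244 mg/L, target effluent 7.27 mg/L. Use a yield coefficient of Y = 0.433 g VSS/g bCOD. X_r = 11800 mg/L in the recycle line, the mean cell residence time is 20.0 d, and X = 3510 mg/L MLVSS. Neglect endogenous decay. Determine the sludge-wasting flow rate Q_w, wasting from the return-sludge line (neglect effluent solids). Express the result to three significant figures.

Q_w ≈ 5.06 m³/d

With k_d = 0 the design equation reduces to V = Y Q (S₀−S) θ_c / X = 0.433 × 583 × (244 − 7.27) × 20.0 / 3510 = 340.5 m³.
Wasting from the return line (neglecting effluent solids): Q_w = V·X / (θ_c·X_r) = 340.5 × 3510 / (20.0 × 11800) = 5.064 m³/d.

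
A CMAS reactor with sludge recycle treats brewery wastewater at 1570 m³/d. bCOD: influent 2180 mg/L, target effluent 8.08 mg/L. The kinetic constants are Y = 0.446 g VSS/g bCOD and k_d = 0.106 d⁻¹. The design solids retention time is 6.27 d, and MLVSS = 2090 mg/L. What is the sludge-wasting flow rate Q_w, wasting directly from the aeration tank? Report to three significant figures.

From the SRT design equation V = Y Q (S₀−S) θ_c / [X (1 + k_d θ_c)] = 0.446 × 1570 × (2180 − 8.08) × 6.27 / [2090 × (1 + 0.106 × 6.27)] = 9.54×10^6 / 3479 = 2741 m³.
Wasting from the aeration tank: Q_w = V / θ_c = 2741 / 6.27 = 437.1 m³/d.

Q_w ≈ 437 m³/d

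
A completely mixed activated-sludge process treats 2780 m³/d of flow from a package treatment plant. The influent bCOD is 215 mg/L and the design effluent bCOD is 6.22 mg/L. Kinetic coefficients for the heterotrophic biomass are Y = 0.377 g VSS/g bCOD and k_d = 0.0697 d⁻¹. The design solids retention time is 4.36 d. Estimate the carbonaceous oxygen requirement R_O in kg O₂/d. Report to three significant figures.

Correct the yield for decay: Y_obs = Y/(1 + k_d θ_c) = 0.377 / (1 + 0.0697 × 4.36) = 0.377 / 1.304 = 0.2891.
Substrate removed = Q·(S₀ − S) = 2780 m³/d × (215 − 6.22) g/m³ = 5.8×10^5 g/d = 580.4 kg/d.
Net sludge production P_X = 0.2891 × 580.4 = 167.8 kg VSS/d.
R_O = Q·ΔS − 1.42 P_X = 580.4 − 238.3 = 342.1 kg O₂/d.

R_O ≈ 342 kg O₂/d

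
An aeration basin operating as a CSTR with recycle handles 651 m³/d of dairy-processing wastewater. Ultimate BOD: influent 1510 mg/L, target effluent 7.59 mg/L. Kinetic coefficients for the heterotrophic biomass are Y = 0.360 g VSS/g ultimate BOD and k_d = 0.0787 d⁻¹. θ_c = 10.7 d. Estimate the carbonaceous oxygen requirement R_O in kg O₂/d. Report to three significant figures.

R_O ≈ 707 kg O₂/d

The observed yield is Y_obs = Y/(1 + k_d·θ_c) = 0.360 / (1 + 0.0787 × 10.7) = 0.360 / 1.842 = 0.1954 g VSS per g ultimate BOD removed.
Substrate removed = Q·(S₀ − S) = 651 m³/d × (1510 − 7.59) g/m³ = 9.78×10^5 g/d = 978.1 kg/d.
Net sludge production P_X = 0.1954 × 978.1 = 191.1 kg VSS/d.
R_O = Q·(S₀ − S) − 1.42·P_X = 978.1 − 1.42 × 191.1 = 706.6 kg O₂/d.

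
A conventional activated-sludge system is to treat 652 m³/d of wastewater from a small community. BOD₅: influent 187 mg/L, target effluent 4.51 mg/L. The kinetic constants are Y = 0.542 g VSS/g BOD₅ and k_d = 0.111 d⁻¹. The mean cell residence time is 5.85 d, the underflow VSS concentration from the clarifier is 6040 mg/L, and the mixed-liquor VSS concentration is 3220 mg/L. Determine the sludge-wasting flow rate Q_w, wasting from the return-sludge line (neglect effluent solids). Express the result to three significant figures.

Q_w ≈ 6.47 m³/d

From the SRT design equation V = Y Q (S₀−S) θ_c / [X (1 + k_d θ_c)] = 0.542 × 652 × (187 − 4.51) × 5.85 / [3220 × (1 + 0.111 × 5.85)] = 3.77×10^5 / 5311 = 71.04 m³.
Wasting from the return line (neglecting effluent solids): Q_w = V·X / (θ_c·X_r) = 71.04 × 3220 / (5.85 × 6040) = 6.473 m³/d.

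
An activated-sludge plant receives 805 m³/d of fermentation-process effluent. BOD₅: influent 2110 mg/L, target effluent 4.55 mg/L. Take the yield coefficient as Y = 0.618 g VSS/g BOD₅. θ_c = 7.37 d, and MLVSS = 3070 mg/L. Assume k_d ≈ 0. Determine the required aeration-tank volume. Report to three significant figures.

V ≈ 2510 m³

Biomass mass balance (decay neglected): V·X = Y·Q·(S₀ − S)·θ_c, so V = 0.618 × 805 × (2110 − 4.55) × 7.37 / 3070 = 2515 m³.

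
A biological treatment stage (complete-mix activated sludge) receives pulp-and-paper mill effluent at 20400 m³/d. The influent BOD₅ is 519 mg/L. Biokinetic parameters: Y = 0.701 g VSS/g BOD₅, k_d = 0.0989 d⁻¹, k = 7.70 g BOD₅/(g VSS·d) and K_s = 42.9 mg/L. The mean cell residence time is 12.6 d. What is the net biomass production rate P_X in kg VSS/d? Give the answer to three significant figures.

From the Monod/SRT balance for a CMAS, S = K_s·(1+k_d θ_c)/[θ_c·(Y k − k_d) − 1] = 42.9 × (1 + 0.0989 × 12.6) / [12.6 × (0.701 × 7.70 − 0.0989) − 1] = 96.36 / 65.76 = 1.465 mg/L.
Observed yield with endogenous decay: Y_obs = Y / (1 + k_d·θ_c) = 0.701 / (1 + 0.0989 × 12.6) = 0.701 / 2.246 = 0.3121 g VSS/g BOD₅.
Substrate removed = Q·(S₀ − S) = 20400 m³/d × (519 − 1.47) g/m³ = 1.06×10^7 g/d = 10558 kg/d.
P_X = Y_obs · Q(S₀ − S) = 0.3121 × 10558 = 3295 kg VSS/d.

P_X ≈ 3290 kg VSS/d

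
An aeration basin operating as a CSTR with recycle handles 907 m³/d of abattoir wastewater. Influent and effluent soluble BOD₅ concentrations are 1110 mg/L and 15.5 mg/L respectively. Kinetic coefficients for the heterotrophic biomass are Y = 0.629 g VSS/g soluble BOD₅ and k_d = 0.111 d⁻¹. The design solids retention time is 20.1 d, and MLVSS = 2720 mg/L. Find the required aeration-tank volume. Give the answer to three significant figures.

V ≈ 1430 m³

Steady-state biomass mass balance: V·X·(1 + k_d·θ_c) = Y·Q·(S₀ − S)·θ_c, so V = 0.629 × 907 × (1110 − 15.5) × 20.1 / [2720 × (1 + 0.111 × 20.1)] = 1.26×10^7 / 8789 = 1428 m³.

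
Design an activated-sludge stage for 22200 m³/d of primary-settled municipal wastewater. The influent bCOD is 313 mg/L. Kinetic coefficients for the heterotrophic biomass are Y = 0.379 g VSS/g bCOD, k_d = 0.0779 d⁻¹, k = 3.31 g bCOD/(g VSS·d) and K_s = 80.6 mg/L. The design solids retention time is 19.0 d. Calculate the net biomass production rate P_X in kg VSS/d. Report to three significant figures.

From the Monod/SRT balance for a CMAS, S = K_s·(1+k_d θ_c)/[θ_c·(Y k − k_d) − 1] = 80.6 × (1 + 0.0779 × 19.0) / [19.0 × (0.379 × 3.31 − 0.0779) − 1] = 199.9 / 21.36 = 9.361 mg/L.
Correct the yield for decay: Y_obs = Y/(1 + k_d θ_c) = 0.379 / (1 + 0.0779 × 19.0) = 0.379 / 2.480 = 0.1528.
ΔS = 313 − 9.36 = 303.6 mg/L, so the substrate removal rate is 22200 × 303.6/1000 = 6741 kg bCOD/d.
P_X = Y_obs · Q(S₀ − S) = 0.1528 × 6741 = 1030 kg VSS/d.

P_X ≈ 1030 kg VSS/d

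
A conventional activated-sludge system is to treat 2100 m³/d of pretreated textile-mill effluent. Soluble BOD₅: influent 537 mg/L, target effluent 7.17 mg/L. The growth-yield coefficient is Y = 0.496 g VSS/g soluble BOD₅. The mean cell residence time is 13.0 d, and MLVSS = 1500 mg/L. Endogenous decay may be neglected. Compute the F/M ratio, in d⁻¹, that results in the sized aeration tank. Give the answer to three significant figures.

F/M ≈ 0.157 d⁻¹

V·X = Y·Q·ΔS·θ_c gives V = 0.496 × 2100 × (537 − 7.17) × 13.0 / 1500 = 4783 m³.
F/M = Q·S₀ / (V·X) = 2100 × 537 / (4783 × 1500) = 0.1572 g soluble BOD₅·(g VSS·d)⁻¹.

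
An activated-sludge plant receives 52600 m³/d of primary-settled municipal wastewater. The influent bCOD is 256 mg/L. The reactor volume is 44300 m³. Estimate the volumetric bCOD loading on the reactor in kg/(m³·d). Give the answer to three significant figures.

L_v = Q S₀ / V = 52600 × 256 × 10⁻³ / 44300 = 0.3040 kg/(m³·d).

L_v ≈ 0.304 kg bCOD/(m³·d)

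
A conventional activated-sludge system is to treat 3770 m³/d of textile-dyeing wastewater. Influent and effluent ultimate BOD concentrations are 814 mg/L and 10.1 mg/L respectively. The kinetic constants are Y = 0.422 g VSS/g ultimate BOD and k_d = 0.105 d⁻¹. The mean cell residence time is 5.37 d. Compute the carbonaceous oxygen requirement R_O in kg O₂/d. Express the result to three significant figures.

Y_obs = Y / (1 + k_d θ_c) = 0.422 / (1 + 0.105 × 5.37) = 0.422 / 1.564 = 0.2698.
ΔS = 814 − 10.1 = 803.9 mg/L, so the substrate removal rate is 3770 × 803.9/1000 = 3031 kg ultimate BOD/d.
P_X = Y_obs·Q·(S₀ − S) = 0.2698 × 3031 = 817.8 kg VSS/d.
Carbonaceous O₂ demand = substrate oxidised − cell-mass equivalent = 3031 − 1.42 × 817.8 = 1869 kg O₂/d.

R_O ≈ 1870 kg O₂/d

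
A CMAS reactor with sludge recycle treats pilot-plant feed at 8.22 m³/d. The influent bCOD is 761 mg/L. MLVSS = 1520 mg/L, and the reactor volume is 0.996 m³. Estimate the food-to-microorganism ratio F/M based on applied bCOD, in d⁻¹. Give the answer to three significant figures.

F/M ≈ 4.13 d⁻¹

F/M = Q·S₀ / (V·X) = 8.22 × 761 / (0.9960 × 1520) = 4.132 g bCOD·(g VSS·d)⁻¹.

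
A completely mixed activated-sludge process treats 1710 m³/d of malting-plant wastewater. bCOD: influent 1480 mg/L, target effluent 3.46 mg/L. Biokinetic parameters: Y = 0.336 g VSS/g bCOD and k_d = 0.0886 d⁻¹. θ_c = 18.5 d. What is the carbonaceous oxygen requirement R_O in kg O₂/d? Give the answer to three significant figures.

Correct the yield for decay: Y_obs = Y/(1 + k_d θ_c) = 0.336 / (1 + 0.0886 × 18.5) = 0.336 / 2.639 = 0.1273.
Substrate removed = Q·(S₀ − S) = 1710 m³/d × (1480 − 3.46) g/m³ = 2.52×10^6 g/d = 2525 kg/d.
Biomass synthesised: P_X = Y_obs × 2525 = 321.5 kg VSS/d.
R_O = Q·ΔS − 1.42 P_X = 2525 − 456.5 = 2068 kg O₂/d.

R_O ≈ 2070 kg O₂/d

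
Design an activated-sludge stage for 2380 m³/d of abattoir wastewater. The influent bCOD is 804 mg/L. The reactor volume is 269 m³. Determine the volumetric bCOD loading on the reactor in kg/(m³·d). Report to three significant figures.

L_v = Q S₀ / V = 2380 × 804 × 10⁻³ / 269.0 = 7.113 kg/(m³·d).

L_v ≈ 7.11 kg bCOD/(m³·d)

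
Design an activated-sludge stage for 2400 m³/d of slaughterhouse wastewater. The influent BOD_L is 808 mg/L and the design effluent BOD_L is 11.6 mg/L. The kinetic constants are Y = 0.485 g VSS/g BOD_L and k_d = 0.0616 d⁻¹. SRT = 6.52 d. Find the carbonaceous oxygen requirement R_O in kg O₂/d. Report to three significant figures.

R_O ≈ 972 kg O₂/d

Observed yield with endogenous decay: Y_obs = Y / (1 + k_d·θ_c) = 0.485 / (1 + 0.0616 × 6.52) = 0.485 / 1.402 = 0.3460 g VSS/g BOD_L.
Q·(S₀ − S) = 2400 × (808 − 11.6) × 10⁻³ = 1911 kg/d removed.
Net sludge production P_X = 0.3460 × 1911 = 661.4 kg VSS/d.
Carbonaceous O₂ demand = substrate oxidised − cell-mass equivalent = 1911 − 1.42 × 661.4 = 972.2 kg O₂/d.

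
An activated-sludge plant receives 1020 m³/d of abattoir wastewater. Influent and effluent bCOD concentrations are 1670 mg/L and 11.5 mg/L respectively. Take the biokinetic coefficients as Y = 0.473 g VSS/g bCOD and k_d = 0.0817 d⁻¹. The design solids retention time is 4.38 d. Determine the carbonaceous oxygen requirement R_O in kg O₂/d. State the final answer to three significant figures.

R_O ≈ 855 kg O₂/d

Correct the yield for decay: Y_obs = Y/(1 + k_d θ_c) = 0.473 / (1 + 0.0817 × 4.38) = 0.473 / 1.358 = 0.3483.
Mass of bCOD removed per day: Q(S₀ − S) = 1020 × 1658 g/m³ = 1692 kg/d.
P_X = Y_obs·Q·(S₀ − S) = 0.3483 × 1692 = 589.3 kg VSS/d.
Carbonaceous O₂ demand = substrate oxidised − cell-mass equivalent = 1692 − 1.42 × 589.3 = 854.9 kg O₂/d.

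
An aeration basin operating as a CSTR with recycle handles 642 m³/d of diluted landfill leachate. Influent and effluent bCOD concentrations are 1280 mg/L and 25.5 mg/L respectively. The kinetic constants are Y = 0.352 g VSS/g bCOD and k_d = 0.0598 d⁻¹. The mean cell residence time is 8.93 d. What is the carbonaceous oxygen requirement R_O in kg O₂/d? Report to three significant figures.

The observed yield is Y_obs = Y/(1 + k_d·θ_c) = 0.352 / (1 + 0.0598 × 8.93) = 0.352 / 1.534 = 0.2295 g VSS per g bCOD removed.
Substrate removed = Q·(S₀ − S) = 642 m³/d × (1280 − 25.5) g/m³ = 8.05×10^5 g/d = 805.4 kg/d.
Biomass synthesised: P_X = Y_obs × 805.4 = 184.8 kg VSS/d.
Carbonaceous O₂ demand = substrate oxidised − cell-mass equivalent = 805.4 − 1.42 × 184.8 = 543.0 kg O₂/d.

R_O ≈ 543 kg O₂/d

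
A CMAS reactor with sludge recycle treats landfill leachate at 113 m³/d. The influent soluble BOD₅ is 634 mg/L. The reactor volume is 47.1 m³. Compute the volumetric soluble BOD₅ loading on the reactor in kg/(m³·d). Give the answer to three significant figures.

L_v = Q S₀ / V = 113 × 634 × 10⁻³ / 47.10 = 1.521 kg/(m³·d).

L_v ≈ 1.52 kg soluble BOD₅/(m³·d)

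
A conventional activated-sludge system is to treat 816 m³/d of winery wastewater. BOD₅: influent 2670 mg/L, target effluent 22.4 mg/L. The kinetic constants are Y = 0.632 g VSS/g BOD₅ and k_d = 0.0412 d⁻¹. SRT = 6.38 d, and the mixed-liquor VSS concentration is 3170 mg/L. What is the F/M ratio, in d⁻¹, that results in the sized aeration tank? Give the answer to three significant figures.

Steady-state biomass mass balance: V·X·(1 + k_d·θ_c) = Y·Q·(S₀ − S)·θ_c, so V = 0.632 × 816 × (2670 − 22.4) × 6.38 / [3170 × (1 + 0.0412 × 6.38)] = 8.71×10^6 / 4003 = 2176 m³.
F/M = Q·S₀ / (V·X) = 816 × 2670 / (2176 × 3170) = 0.3158 g BOD₅·(g VSS·d)⁻¹.

F/M ≈ 0.316 d⁻¹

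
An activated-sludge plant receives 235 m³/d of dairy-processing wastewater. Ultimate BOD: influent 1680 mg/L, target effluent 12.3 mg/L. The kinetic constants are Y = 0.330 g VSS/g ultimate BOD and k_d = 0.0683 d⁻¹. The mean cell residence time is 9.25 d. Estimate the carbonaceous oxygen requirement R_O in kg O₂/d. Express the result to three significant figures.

R_O ≈ 279 kg O₂/d

Y_obs = Y / (1 + k_d θ_c) = 0.330 / (1 + 0.0683 × 9.25) = 0.330 / 1.632 = 0.2022.
Q·(S₀ − S) = 235 × (1680 − 12.3) × 10⁻³ = 391.9 kg/d removed.
Net sludge production P_X = 0.2022 × 391.9 = 79.26 kg VSS/d.
R_O = Q·(S₀ − S) − 1.42·P_X = 391.9 − 1.42 × 79.26 = 279.4 kg O₂/d.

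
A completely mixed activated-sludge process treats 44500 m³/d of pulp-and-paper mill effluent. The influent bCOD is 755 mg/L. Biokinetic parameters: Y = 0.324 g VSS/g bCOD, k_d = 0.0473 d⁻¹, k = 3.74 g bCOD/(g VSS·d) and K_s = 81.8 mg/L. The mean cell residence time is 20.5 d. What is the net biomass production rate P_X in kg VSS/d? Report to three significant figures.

Effluent substrate depends only on kinetics and SRT: S = K_s(1 + k_d θ_c) / [θ_c(Yk − k_d) − 1] = 81.8 × (1 + 0.0473 × 20.5) / [20.5 × (0.324 × 3.74 − 0.0473) − 1] = 161.1 / 22.87 = 7.044 mg/L.
Y_obs = Y / (1 + k_d θ_c) = 0.324 / (1 + 0.0473 × 20.5) = 0.324 / 1.970 = 0.1645.
Mass of bCOD removed per day: Q(S₀ − S) = 44500 × 748.0 g/m³ = 33284 kg/d.
Net biomass production P_X = Y_obs × Q·(S₀ − S) = 0.1645 × 33284 = 5475 kg VSS/d.

P_X ≈ 5480 kg VSS/d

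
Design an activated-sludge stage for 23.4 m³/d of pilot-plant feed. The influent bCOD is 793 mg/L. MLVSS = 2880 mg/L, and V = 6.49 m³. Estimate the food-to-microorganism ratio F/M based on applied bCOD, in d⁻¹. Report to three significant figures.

F/M ≈ 0.993 d⁻¹

Food-to-microorganism ratio F/M = Q S₀ / (V X) = 23.4 × 793 / (6.490 × 2880) = 0.9928 d⁻¹.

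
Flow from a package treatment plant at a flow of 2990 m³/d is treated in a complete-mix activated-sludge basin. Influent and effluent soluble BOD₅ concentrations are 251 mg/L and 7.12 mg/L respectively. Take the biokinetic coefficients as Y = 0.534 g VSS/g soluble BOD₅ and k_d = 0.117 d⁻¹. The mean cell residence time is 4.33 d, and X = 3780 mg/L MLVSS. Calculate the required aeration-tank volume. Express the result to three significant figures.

V ≈ 296 m³

Rearranging the biomass balance for a CMAS with decay, V = Y·Q·ΔS·θ_c / [X·(1+k_d θ_c)] = 0.534 × 2990 × (251 − 7.12) × 4.33 / [3780 × (1 + 0.117 × 4.33)] = 1.69×10^6 / 5695 = 296.1 m³.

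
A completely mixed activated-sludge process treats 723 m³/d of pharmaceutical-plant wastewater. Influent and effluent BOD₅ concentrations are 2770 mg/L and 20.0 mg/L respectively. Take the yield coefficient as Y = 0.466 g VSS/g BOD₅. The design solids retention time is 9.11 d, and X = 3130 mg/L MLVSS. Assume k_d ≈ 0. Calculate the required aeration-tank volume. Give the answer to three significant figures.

Biomass mass balance (decay neglected): V·X = Y·Q·(S₀ − S)·θ_c, so V = 0.466 × 723 × (2770 − 20.0) × 9.11 / 3130 = 2697 m³.

V ≈ 2700 m³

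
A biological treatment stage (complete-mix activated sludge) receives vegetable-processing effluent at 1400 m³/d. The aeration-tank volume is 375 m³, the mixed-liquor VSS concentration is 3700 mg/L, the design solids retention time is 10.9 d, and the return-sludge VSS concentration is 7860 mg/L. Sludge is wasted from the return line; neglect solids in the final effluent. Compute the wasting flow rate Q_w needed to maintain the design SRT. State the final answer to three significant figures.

Q_w ≈ 16.2 m³/d

Wasting from the return line (neglecting effluent solids): Q_w = V·X / (θ_c·X_r) = 375.0 × 3700 / (10.9 × 7860) = 16.20 m³/d.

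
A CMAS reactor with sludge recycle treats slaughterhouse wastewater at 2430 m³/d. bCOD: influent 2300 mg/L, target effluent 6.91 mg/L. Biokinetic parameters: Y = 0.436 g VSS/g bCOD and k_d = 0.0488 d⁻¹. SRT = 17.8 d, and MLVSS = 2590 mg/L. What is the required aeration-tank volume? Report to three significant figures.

Rearranging the biomass balance for a CMAS with decay, V = Y·Q·ΔS·θ_c / [X·(1+k_d θ_c)] = 0.436 × 2430 × (2300 − 6.91) × 17.8 / [2590 × (1 + 0.0488 × 17.8)] = 4.32×10^7 / 4840 = 8935 m³.

V ≈ 8940 m³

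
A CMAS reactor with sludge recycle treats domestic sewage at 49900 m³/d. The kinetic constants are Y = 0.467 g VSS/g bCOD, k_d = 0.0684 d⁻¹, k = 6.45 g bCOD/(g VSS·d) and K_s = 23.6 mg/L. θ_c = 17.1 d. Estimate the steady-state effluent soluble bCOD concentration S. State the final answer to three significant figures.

For a completely mixed reactor with recycle the Lawrence–McCarty relation gives S = K_s·(1 + k_d·θ_c) / [θ_c·(Y·k − k_d) − 1] = 23.6 × (1 + 0.0684 × 17.1) / [17.1 × (0.467 × 6.45 − 0.0684) − 1] = 51.20 / 49.34 = 1.038 mg/L.

S ≈ 1.04 mg/L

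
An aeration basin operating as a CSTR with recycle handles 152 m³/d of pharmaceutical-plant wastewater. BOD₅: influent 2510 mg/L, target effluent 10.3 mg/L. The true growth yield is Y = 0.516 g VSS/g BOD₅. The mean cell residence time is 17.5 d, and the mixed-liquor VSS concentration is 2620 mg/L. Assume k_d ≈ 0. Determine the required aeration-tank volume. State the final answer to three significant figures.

V ≈ 1310 m³

V·X = Y·Q·ΔS·θ_c gives V = 0.516 × 152 × (2510 − 10.3) × 17.5 / 2620 = 1310 m³.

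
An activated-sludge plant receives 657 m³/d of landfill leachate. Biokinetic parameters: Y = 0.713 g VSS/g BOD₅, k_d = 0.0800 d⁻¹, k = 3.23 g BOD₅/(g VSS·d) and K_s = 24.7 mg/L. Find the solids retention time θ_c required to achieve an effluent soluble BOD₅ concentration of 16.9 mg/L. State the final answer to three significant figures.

At the target effluent, Y k S/(K_s+S) = 0.713×3.23×16.9/41.60 = 0.9356 d⁻¹.
Then 1/θ_c = μ − k_d = 0.9356 − 0.0800 = 0.8556 d⁻¹, giving θ_c = 1.169 d.

θ_c ≈ 1.17 d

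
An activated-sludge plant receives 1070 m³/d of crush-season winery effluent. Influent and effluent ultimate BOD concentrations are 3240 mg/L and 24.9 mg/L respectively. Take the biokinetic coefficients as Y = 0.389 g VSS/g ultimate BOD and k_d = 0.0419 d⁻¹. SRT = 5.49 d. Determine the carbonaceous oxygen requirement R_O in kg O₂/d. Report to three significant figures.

Correct the yield for decay: Y_obs = Y/(1 + k_d θ_c) = 0.389 / (1 + 0.0419 × 5.49) = 0.389 / 1.230 = 0.3163.
ΔS = 3240 − 24.9 = 3215 mg/L, so the substrate removal rate is 1070 × 3215/1000 = 3440 kg ultimate BOD/d.
Net sludge production P_X = 0.3163 × 3440 = 1088 kg VSS/d.
R_O = Q·(S₀ − S) − 1.42·P_X = 3440 − 1.42 × 1088 = 1895 kg O₂/d.

R_O ≈ 1900 kg O₂/d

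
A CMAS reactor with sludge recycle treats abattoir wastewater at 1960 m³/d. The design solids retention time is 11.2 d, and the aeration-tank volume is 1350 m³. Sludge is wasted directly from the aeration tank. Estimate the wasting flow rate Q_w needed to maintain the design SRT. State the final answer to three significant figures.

Q_w ≈ 121 m³/d

With mixed-liquor wasting, θ_c = V/Q_w, so Q_w = V/θ_c = 1350/11.2 = 120.5 m³/d.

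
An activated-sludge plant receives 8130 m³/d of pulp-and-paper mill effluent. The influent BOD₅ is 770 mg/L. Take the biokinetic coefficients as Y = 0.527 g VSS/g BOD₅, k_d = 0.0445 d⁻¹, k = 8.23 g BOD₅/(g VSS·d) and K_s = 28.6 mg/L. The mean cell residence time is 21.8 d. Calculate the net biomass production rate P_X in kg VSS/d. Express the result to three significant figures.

From the Monod/SRT balance for a CMAS, S = K_s·(1+k_d θ_c)/[θ_c·(Y k − k_d) − 1] = 28.6 × (1 + 0.0445 × 21.8) / [21.8 × (0.527 × 8.23 − 0.0445) − 1] = 56.34 / 92.58 = 0.6086 mg/L.
The observed yield is Y_obs = Y/(1 + k_d·θ_c) = 0.527 / (1 + 0.0445 × 21.8) = 0.527 / 1.970 = 0.2675 g VSS per g BOD₅ removed.
Q·(S₀ − S) = 8130 × (770 − 0.609) × 10⁻³ = 6255 kg/d removed.
Net biomass production P_X = Y_obs × Q·(S₀ − S) = 0.2675 × 6255 = 1673 kg VSS/d.

P_X ≈ 1670 kg VSS/d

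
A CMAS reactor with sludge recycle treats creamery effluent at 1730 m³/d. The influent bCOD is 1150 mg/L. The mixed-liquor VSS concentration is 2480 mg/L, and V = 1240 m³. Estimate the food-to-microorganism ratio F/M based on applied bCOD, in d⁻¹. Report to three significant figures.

F/M = applied load / biomass = Q·S₀/(V·X) = 1730 × 1150 / (1240 × 2480) = 0.6469 d⁻¹.

F/M ≈ 0.647 d⁻¹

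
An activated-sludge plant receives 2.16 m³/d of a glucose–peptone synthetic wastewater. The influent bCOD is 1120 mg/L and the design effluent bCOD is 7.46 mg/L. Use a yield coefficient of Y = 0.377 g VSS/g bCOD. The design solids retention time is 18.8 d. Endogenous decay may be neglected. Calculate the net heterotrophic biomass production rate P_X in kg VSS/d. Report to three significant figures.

P_X ≈ 0.906 kg VSS/d

No decay correction is needed, so Y_obs = Y = 0.377.
Q·(S₀ − S) = 2.16 × (1120 − 7.46) × 10⁻³ = 2.403 kg/d removed.
Biomass produced: P_X = Y_obs·Q·ΔS = 0.3770 × 2.403 ≈ 0.9060 kg VSS/d.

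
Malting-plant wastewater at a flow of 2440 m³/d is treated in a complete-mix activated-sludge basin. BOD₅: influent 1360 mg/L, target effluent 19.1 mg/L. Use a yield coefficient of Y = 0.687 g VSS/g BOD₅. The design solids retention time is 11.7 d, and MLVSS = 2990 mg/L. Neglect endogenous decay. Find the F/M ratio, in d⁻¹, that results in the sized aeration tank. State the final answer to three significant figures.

V·X = Y·Q·ΔS·θ_c gives V = 0.687 × 2440 × (1360 − 19.1) × 11.7 / 2990 = 8795 m³.
F/M = applied load / biomass = Q·S₀/(V·X) = 2440 × 1360 / (8795 × 2990) = 0.1262 d⁻¹.

F/M ≈ 0.126 d⁻¹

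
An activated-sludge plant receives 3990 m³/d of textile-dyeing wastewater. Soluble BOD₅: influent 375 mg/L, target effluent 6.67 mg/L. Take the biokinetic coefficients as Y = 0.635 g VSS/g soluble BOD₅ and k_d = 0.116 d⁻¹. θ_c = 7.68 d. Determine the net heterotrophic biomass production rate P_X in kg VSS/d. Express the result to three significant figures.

P_X ≈ 494 kg VSS/d

Y_obs = Y / (1 + k_d θ_c) = 0.635 / (1 + 0.116 × 7.68) = 0.635 / 1.891 = 0.3358.
ΔS = 375 − 6.67 = 368.3 mg/L, so the substrate removal rate is 3990 × 368.3/1000 = 1470 kg soluble BOD₅/d.
Net biomass production P_X = Y_obs × Q·(S₀ − S) = 0.3358 × 1470 = 493.5 kg VSS/d.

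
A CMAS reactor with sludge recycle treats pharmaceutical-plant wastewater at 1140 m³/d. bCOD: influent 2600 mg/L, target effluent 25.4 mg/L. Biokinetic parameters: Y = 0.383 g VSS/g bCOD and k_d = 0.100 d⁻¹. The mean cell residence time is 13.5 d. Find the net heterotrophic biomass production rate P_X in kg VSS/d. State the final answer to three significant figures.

P_X ≈ 478 kg VSS/d

Y_obs = Y / (1 + k_d θ_c) = 0.383 / (1 + 0.100 × 13.5) = 0.383 / 2.350 = 0.1630.
ΔS = 2600 − 25.4 = 2575 mg/L, so the substrate removal rate is 1140 × 2575/1000 = 2935 kg bCOD/d.
P_X = Y_obs · Q(S₀ − S) = 0.1630 × 2935 = 478.3 kg VSS/d.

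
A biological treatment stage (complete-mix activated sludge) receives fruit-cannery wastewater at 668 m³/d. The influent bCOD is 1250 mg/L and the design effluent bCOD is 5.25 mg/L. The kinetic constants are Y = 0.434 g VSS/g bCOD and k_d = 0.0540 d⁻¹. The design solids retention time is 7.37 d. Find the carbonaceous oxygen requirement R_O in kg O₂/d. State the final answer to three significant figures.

R_O ≈ 465 kg O₂/d

Observed yield with endogenous decay: Y_obs = Y / (1 + k_d·θ_c) = 0.434 / (1 + 0.0540 × 7.37) = 0.434 / 1.398 = 0.3104 g VSS/g bCOD.
Mass of bCOD removed per day: Q(S₀ − S) = 668 × 1245 g/m³ = 831.5 kg/d.
Biomass synthesised: P_X = Y_obs × 831.5 = 258.1 kg VSS/d.
R_O = Q·(S₀ − S) − 1.42·P_X = 831.5 − 1.42 × 258.1 = 464.9 kg O₂/d.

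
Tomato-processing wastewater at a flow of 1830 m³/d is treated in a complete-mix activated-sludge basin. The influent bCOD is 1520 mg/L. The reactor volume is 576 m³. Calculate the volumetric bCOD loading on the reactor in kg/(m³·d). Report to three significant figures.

Volumetric loading L_v = Q·S₀ / V = 1830 × 1520 g/m³ / 576.0 m³ = 4829 g/(m³·d) = 4.829 kg bCOD/(m³·d).

L_v ≈ 4.83 kg bCOD/(m³·d)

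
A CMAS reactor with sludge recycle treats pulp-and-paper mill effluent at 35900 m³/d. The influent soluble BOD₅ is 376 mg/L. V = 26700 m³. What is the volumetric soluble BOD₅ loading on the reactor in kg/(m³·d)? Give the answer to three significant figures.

L_v ≈ 0.506 kg soluble BOD₅/(m³·d)

Volumetric loading L_v = Q·S₀ / V = 35900 × 376 g/m³ / 26700 m³ = 505.6 g/(m³·d) = 0.5056 kg soluble BOD₅/(m³·d).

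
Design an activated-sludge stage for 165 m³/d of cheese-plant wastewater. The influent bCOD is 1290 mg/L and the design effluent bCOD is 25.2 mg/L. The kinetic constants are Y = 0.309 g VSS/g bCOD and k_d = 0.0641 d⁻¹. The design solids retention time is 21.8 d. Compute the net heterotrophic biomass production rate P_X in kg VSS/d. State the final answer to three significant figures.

P_X ≈ 26.9 kg VSS/d

Y_obs = Y / (1 + k_d θ_c) = 0.309 / (1 + 0.0641 × 21.8) = 0.309 / 2.397 = 0.1289.
Mass of bCOD removed per day: Q(S₀ − S) = 165 × 1265 g/m³ = 208.7 kg/d.
P_X = Y_obs · Q(S₀ − S) = 0.1289 × 208.7 = 26.90 kg VSS/d.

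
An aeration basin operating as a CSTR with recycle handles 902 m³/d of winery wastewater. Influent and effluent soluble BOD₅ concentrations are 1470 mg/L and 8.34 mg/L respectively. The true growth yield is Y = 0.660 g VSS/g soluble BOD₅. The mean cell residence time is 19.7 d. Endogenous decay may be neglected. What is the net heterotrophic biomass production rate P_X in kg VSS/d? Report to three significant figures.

Since k_d ≈ 0, Y_obs = Y = 0.660 g VSS/g soluble BOD₅.
Substrate removed = Q·(S₀ − S) = 902 m³/d × (1470 − 8.34) g/m³ = 1.32×10^6 g/d = 1318 kg/d.
Biomass produced: P_X = Y_obs·Q·ΔS = 0.6600 × 1318 ≈ 870.2 kg VSS/d.

P_X ≈ 870 kg VSS/d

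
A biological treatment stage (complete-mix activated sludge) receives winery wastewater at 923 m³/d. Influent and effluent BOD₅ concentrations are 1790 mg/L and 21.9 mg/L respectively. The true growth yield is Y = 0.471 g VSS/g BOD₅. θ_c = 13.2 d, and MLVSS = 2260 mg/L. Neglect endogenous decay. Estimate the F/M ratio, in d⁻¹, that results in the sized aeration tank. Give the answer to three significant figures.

V·X = Y·Q·ΔS·θ_c gives V = 0.471 × 923 × (1790 − 21.9) × 13.2 / 2260 = 4489 m³.
Food-to-microorganism ratio F/M = Q S₀ / (V X) = 923 × 1790 / (4489 × 2260) = 0.1628 d⁻¹.

F/M ≈ 0.163 d⁻¹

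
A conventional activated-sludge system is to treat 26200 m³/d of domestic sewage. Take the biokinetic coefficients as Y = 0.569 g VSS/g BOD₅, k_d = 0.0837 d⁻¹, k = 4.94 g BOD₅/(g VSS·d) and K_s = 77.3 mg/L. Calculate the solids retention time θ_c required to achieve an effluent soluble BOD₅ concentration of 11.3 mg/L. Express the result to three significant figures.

Specific growth rate at S = 11.3 mg/L: μ = YkS/(K_s+S) = 0.569·4.94·11.3/(77.3+11.3) = 0.3585 d⁻¹.
1/θ_c = 0.3585 − 0.0837 = 0.2748 d⁻¹, so θ_c = 3.639 d.

θ_c ≈ 3.64 d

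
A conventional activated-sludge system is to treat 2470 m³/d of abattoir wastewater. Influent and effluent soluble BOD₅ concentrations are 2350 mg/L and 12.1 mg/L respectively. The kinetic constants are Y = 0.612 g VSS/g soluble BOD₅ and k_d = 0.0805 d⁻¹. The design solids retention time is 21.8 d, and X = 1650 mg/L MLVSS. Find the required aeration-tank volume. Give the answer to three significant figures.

V ≈ 16900 m³

Steady-state biomass mass balance: V·X·(1 + k_d·θ_c) = Y·Q·(S₀ − S)·θ_c, so V = 0.612 × 2470 × (2350 − 12.1) × 21.8 / [1650 × (1 + 0.0805 × 21.8)] = 7.7×10^7 / 4546 = 16949 m³.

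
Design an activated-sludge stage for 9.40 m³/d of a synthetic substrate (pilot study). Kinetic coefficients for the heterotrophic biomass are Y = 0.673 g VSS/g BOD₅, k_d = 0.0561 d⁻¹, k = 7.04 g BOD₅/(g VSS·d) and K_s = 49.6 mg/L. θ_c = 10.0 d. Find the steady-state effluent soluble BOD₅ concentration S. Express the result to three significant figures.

For a completely mixed reactor with recycle the Lawrence–McCarty relation gives S = K_s·(1 + k_d·θ_c) / [θ_c·(Y·k − k_d) − 1] = 49.6 × (1 + 0.0561 × 10.0) / [10.0 × (0.673 × 7.04 − 0.0561) − 1] = 77.43 / 45.82 = 1.690 mg/L.

S ≈ 1.69 mg/L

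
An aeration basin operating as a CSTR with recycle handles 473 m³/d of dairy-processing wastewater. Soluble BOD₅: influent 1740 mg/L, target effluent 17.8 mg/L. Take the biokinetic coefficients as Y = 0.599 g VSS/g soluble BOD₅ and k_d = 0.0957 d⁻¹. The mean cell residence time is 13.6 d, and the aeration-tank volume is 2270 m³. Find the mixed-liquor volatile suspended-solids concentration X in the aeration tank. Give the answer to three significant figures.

X ≈ 1270 mg/L

Solving the biomass balance for X: X = Y Q (S₀−S) θ_c / [V (1+k_d θ_c)] = 0.599 × 473 × (1740 − 17.8) × 13.6 / [2270 × (1 + 0.0957 × 13.6)] = 1270 mg/L.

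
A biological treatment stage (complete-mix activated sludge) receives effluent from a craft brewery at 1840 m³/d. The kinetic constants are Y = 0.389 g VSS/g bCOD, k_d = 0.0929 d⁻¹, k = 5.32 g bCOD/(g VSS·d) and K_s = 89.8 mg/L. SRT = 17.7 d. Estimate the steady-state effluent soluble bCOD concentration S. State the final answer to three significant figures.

For a completely mixed reactor with recycle the Lawrence–McCarty relation gives S = K_s·(1 + k_d·θ_c) / [θ_c·(Y·k − k_d) − 1] = 89.8 × (1 + 0.0929 × 17.7) / [17.7 × (0.389 × 5.32 − 0.0929) − 1] = 237.5 / 33.99 = 6.987 mg/L.

S ≈ 6.99 mg/L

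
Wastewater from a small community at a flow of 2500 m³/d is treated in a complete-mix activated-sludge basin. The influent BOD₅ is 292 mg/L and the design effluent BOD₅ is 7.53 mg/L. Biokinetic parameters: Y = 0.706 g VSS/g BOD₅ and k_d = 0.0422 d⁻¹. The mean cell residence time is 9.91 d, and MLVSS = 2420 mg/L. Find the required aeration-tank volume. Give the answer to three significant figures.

From the SRT design equation V = Y Q (S₀−S) θ_c / [X (1 + k_d θ_c)] = 0.706 × 2500 × (292 − 7.53) × 9.91 / [2420 × (1 + 0.0422 × 9.91)] = 4.98×10^6 / 3432 = 1450 m³.

V ≈ 1450 m³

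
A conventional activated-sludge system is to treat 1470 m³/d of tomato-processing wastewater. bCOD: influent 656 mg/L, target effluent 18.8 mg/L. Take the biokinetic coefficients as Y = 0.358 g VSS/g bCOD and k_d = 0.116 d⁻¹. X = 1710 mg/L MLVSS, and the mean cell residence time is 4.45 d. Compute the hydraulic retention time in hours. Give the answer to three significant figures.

τ ≈ 9.40 h

Steady-state biomass mass balance: V·X·(1 + k_d·θ_c) = Y·Q·(S₀ − S)·θ_c, so V = 0.358 × 1470 × (656 − 18.8) × 4.45 / [1710 × (1 + 0.116 × 4.45)] = 1.49×10^6 / 2593 = 575.6 m³.
τ = V/Q = 575.6/1470 = 0.3915 d, or 9.397 h.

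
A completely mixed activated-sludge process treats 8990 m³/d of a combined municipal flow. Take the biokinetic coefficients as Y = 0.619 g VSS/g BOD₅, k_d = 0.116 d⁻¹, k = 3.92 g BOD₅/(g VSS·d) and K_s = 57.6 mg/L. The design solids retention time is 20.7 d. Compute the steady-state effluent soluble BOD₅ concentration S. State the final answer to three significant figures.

S ≈ 4.18 mg/L

Effluent substrate depends only on kinetics and SRT: S = K_s(1 + k_d θ_c) / [θ_c(Yk − k_d) − 1] = 57.6 × (1 + 0.116 × 20.7) / [20.7 × (0.619 × 3.92 − 0.116) − 1] = 195.9 / 46.83 = 4.184 mg/L.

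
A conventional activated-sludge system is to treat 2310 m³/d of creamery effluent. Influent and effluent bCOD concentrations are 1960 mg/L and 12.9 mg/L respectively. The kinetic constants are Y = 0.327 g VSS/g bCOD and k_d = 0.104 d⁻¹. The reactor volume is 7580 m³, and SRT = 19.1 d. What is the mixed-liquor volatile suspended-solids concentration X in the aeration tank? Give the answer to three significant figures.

X ≈ 1240 mg/L

X = Y·Q·ΔS·θ_c / [V·(1 + k_d θ_c)] = 0.327 × 2310 × (1960 − 12.9) × 19.1 / [7580 × (1 + 0.104 × 19.1)] = 1241 mg/L.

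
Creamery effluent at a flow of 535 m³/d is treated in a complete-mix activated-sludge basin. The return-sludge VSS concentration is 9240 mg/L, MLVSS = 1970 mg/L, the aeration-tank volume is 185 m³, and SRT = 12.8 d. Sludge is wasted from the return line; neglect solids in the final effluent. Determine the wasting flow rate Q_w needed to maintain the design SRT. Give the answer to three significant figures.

Q_w ≈ 3.08 m³/d

θ_c = V·X/(Q_w·X_r) when wasting from the recycle, so Q_w = V·X/(θ_c·X_r) = 185.0 × 1970 / (12.8 × 9240) = 3.081 m³/d.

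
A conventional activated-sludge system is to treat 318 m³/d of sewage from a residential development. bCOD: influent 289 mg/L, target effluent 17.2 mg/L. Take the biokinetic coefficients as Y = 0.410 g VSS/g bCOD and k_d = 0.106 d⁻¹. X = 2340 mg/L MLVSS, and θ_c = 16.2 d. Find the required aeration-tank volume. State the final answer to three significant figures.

V ≈ 90.3 m³

Steady-state biomass mass balance: V·X·(1 + k_d·θ_c) = Y·Q·(S₀ − S)·θ_c, so V = 0.410 × 318 × (289 − 17.2) × 16.2 / [2340 × (1 + 0.106 × 16.2)] = 5.74×10^5 / 6358 = 90.29 m³.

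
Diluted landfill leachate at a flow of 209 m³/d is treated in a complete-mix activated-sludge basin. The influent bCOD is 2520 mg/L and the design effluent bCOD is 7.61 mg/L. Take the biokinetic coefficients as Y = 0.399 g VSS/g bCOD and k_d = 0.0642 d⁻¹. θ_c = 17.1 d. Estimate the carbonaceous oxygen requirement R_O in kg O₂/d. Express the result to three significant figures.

The observed yield is Y_obs = Y/(1 + k_d·θ_c) = 0.399 / (1 + 0.0642 × 17.1) = 0.399 / 2.098 = 0.1902 g VSS per g bCOD removed.
Substrate removed = Q·(S₀ − S) = 209 m³/d × (2520 − 7.61) g/m³ = 5.25×10^5 g/d = 525.1 kg/d.
Biomass synthesised: P_X = Y_obs × 525.1 = 99.87 kg VSS/d.
R_O = Q·(S₀ − S) − 1.42·P_X = 525.1 − 1.42 × 99.87 = 383.3 kg O₂/d.

R_O ≈ 383 kg O₂/d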